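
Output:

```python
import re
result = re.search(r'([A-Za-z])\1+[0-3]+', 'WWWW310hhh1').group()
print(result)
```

WWWW310

After group 1 captures some text, `\1` only succeeds where that same text appears again.
`re.search` tries every starting position until one works.
The match spans [0:7] → 'WWWW310'.
Captured: group 1 = 'W'.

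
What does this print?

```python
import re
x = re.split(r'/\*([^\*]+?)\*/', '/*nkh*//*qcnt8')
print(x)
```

['', 'nkh', '/*qcnt8']

With a capturing group present, the delimiter's captured portion is kept in the result list.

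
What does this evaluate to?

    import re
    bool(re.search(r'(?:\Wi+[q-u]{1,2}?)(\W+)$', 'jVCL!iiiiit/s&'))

Here nothing in the string fits, so the call returns None, and `bool(None)` is False.

False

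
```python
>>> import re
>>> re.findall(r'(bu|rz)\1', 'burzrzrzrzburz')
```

A backreference is literal: `\1` must see the identical characters the first group matched.
Matches: at [2:6] match 'rzrz', group 1 = 'rz'; at [6:10] match 'rzrz', group 1 = 'rz'.
Because there's exactly one group, `findall` drops the full match and keeps group 1 from each hit.

['rz', 'rz']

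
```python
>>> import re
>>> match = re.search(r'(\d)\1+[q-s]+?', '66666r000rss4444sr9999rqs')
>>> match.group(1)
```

'6'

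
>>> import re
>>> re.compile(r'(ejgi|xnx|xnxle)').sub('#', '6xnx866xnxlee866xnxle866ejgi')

'6#866#lee866#le866#'

Alternation tries branches left to right and keeps the first one that lets the overall match succeed at that position.
Matches: at [1:4] → 'xnx'; at [7:10] → 'xnx'; at [16:19] → 'xnx'; at [24:28] → 'ejgi'.
Each match is replaced by '#'.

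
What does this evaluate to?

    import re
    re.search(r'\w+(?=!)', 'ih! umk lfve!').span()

(0, 2)

The positive lookaround only admits positions where the adjacent text matches; those characters stay outside the span.
`re.search` scans for the first position where the pattern succeeds.
The match spans [0:2] → 'ih'.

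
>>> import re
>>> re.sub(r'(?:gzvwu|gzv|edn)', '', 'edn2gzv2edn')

'22'

Every occurrence is swapped for ''.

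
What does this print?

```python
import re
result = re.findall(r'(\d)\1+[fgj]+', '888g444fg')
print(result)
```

`\1` has to match the exact text group 1 already captured.
Scanning left to right: at [0:4] match '888g', group 1 = '8'; at [4:9] match '444fg', group 1 = '4'.
One capturing group, so `findall` returns just the captured substring from each match — 2 in all.

['8', '4']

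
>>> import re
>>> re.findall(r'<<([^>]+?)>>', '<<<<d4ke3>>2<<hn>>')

['<<d4ke3', 'hn']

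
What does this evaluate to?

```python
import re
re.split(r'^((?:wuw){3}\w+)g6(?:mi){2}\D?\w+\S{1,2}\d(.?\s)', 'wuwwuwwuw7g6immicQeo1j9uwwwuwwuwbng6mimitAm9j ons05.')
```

The group in the pattern means `split` returns the separators' captures alongside the pieces.

['', 'wuwwuwwuw7g6immicQeo1j9uwwwuwwuwbn', 'j ', 'ons05.']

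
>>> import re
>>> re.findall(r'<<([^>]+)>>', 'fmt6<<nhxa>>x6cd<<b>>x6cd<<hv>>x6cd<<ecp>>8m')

With a single group, `findall` returns only what that group captured — 4 items.

['nhxa', 'b', 'hv', 'ecp']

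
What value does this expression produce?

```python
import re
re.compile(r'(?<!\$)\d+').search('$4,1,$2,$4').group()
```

'1'

`(?!…)`/`(?<!…)` only lets a position through if the neighbouring text does NOT match; no characters are consumed.
The match spans [3:4] → '1'.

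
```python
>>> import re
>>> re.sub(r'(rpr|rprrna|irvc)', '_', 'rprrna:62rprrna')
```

The regex engine tests alternatives in the order written; an earlier branch that matches wins even if a later one would match more.
Each match is replaced by '_'.

'_rna:62_rna'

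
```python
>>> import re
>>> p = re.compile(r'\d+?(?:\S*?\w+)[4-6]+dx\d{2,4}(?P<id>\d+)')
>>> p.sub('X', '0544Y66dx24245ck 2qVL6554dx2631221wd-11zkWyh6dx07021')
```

'Xck Xwd-X'

A non-greedy quantifier consumes as few characters as it can — just enough that the remainder of the pattern still matches from where it stops; whatever follows it matches normally.
`sub` substitutes 'X' at each match site.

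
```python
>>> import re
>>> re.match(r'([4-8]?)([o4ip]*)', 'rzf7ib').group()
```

''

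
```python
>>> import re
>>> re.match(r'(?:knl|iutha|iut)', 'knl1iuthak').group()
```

'knl'

`re.match` won't scan ahead — the pattern has to work from the very first character.
The match spans [0:3] → 'knl'.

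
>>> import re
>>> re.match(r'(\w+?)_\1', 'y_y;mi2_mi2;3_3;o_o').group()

'y_y'

After group 1 captures some text, `\1` only succeeds where that same text appears again.
`re.match` only tries the pattern at the start of the string.
The match spans [0:3] → 'y_y'.
Captured: group 1 = 'y'.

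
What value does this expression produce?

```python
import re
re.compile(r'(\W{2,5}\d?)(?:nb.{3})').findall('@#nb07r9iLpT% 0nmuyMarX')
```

['@#']

This matches 2 to 5 of a non-word character, then optionally a digit (captured); then the literal 'nb', then exactly 3 of any character (non-capturing group).
Walking the string: at [0:7] match '@#nb07r', group 1 = '@#'.
`findall` collects group 1 from the one match (1 total).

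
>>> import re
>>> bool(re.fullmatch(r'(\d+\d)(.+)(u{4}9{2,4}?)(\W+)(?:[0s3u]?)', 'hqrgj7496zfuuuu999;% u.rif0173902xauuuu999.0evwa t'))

False

For `fullmatch`, every character of the input must be accounted for by the pattern.
Here the pattern can't cover the whole string, so the call returns None, and `bool(None)` is False.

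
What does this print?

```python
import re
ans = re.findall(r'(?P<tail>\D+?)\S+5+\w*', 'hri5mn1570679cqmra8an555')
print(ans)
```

['h']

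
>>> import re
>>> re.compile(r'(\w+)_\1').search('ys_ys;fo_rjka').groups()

The match spans [0:5] → 'ys_ys'.
Captured: group 1 = 'ys'.

('ys',)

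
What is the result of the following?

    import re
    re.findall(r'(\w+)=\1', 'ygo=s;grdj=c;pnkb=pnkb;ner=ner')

['pnkb', 'ner']

After group 1 captures some text, `\1` only succeeds where that same text appears again.
Walking the string: at [13:22] match 'pnkb=pnkb', group 1 = 'pnkb'; at [23:30] match 'ner=ner', group 1 = 'ner'.
`findall` collects group 1 from each match (2 total).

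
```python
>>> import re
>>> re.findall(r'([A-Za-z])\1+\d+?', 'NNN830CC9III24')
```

The backreference `\1` re-matches whatever the first group consumed, character for character.
Walking the string: at [0:4] match 'NNN8', group 1 = 'N'; at [6:9] match 'CC9', group 1 = 'C'; at [9:13] match 'III2', group 1 = 'I'.
`findall` collects group 1 from each match (3 total).

['N', 'C', 'I']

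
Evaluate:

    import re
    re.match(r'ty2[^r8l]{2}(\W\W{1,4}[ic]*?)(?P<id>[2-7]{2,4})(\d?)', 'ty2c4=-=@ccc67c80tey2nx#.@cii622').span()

(0, 14)

The pattern matches the literal 'ty2', then exactly 2 of any character except [r8l]; then a non-word character, then 1 to 4 of a non-word character, then zero or more of one of [ic] (lazy) (captured); then 2 to 4 of a character in [2-7] (captured as 'id'); then optionally a digit (captured).
`re.match` won't scan ahead — the pattern has to work from the very first character.
The match spans [0:14] → 'ty2c4=-=@ccc67'.
Captured: group 1 = '=-=@ccc', group 2 = '67', group 3 = ''.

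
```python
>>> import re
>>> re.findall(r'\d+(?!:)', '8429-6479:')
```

['8429', '647']

A negative assertion filters positions out without eating any characters.
Walking the string: at [0:4] → '8429'; at [5:8] → '647'.
`findall` yields the raw match text (2 of them) because the pattern has no groups.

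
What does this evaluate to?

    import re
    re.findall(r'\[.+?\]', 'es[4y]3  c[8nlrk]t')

['[4y]', '[8nlrk]']

Because the quantifier is non-greedy, it stops expanding at the earliest point where the rest of the pattern can succeed.
Matches: at [2:6] → '[4y]'; at [10:17] → '[8nlrk]'.
With no groups in the pattern, `findall` gives back each whole match — 2 here.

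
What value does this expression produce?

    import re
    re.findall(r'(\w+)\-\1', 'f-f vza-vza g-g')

['f', 'vza', 'g']

After group 1 captures some text, `\1` only succeeds where that same text appears again.
Walking the string: at [0:3] match 'f-f', group 1 = 'f'; at [4:11] match 'vza-vza', group 1 = 'vza'; at [12:15] match 'g-g', group 1 = 'g'.
With a single group, `findall` returns only what that group captured — 3 items.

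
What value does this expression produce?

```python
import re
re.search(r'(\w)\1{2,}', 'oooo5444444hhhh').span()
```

(0, 4)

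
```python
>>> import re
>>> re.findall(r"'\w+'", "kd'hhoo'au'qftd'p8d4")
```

Walking the string: at [2:8] → "'hhoo'"; at [10:16] → "'qftd'".
`findall` yields the raw match text (2 of them) because the pattern has no groups.

["'hhoo'", "'qftd'"]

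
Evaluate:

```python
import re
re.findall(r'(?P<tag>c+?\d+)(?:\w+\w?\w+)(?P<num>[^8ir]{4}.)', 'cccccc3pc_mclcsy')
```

[('cccccc3', 'clcsy')]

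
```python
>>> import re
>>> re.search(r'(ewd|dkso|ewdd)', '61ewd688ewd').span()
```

(2, 5)

Unlike `match`, `search` isn't anchored — it looks for the pattern anywhere in the string.
The match spans [2:5] → 'ewd'.
Captured: group 1 = 'ewd'.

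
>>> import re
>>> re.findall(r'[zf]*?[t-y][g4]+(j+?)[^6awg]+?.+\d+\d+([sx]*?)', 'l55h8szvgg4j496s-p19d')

[('j', '')]

Pattern: zero or more of one of [zf] (lazy), then a character in [t-y]; then one or more of one of [g4]; then one or more of a literal 'j' (lazy) (captured); then one or more of any character except [6awg] (lazy), then one or more of any character; then one or more of a digit, then one or more of a digit; then zero or more of one of [sx] (lazy) (captured).
Walking the string: at [6:20] match 'zvgg4j496s-p19', groups = ('j', '').
2 groups means the one result is a tuple of 2 captured strings — 1 here.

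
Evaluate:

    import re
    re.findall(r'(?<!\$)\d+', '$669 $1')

['69']

The negative lookahead/lookbehind blocks any match where the forbidden context is present.
No capturing groups, so `findall` returns the 1 full match string.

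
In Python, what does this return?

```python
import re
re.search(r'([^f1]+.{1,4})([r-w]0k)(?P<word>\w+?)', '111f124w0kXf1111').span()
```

Because the quantifier is non-greedy, it stops expanding at the earliest point where the rest of the pattern can succeed.
The match spans [5:11] → '24w0kX'.

(5, 11)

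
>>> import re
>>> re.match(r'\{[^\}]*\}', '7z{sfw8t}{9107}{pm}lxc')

`re.match` won't scan ahead — the pattern has to work from the very first character.
Here the string doesn't start with a match, so the call returns None.

None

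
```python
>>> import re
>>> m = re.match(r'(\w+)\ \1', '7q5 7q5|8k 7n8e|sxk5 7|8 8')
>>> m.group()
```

The backreference `\1` re-matches whatever the first group consumed, character for character.
`re.match` only tries the pattern at the start of the string.
The match spans [0:7] → '7q5 7q5'.
Captured: group 1 = '7q5'.

'7q5 7q5'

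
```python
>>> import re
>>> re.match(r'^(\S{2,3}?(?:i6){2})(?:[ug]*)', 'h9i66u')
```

None

This matches anchored at the start of the string; then 2 to 3 of a non-whitespace character (lazy), then the literal 'i6' repeated 2 times (captured); then zero or more of one of [ug] (non-capturing group).
With `match`, the pattern is implicitly anchored at the beginning.
Here the pattern fails at index 0, so the call returns None.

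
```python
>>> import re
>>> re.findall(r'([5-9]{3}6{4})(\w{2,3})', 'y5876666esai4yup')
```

[('5876666', 'esa')]

With 2 capturing groups, `findall` returns a 2-tuple per match.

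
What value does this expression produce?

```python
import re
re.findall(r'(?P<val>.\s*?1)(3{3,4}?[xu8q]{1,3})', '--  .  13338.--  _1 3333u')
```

The pattern matches any character, then zero or more of whitespace (lazy), then the literal '1' (captured as 'val'); then 3 to 4 of a literal '3' (lazy), then 1 to 3 of one of [xu8q] (captured).
Matches: at [4:12] match '.  13338', groups = ('.  1', '3338').
Multiple groups make `findall` return tuples — one 2-tuple for the one match.

[('.  1', '3338')]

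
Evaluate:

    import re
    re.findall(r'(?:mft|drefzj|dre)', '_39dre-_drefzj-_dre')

Alternation tries branches left to right and keeps the first one that lets the overall match succeed at that position.
With no groups in the pattern, `findall` gives back each whole match — 3 here.

['dre', 'drefzj', 'dre']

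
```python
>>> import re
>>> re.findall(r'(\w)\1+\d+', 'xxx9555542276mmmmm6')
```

A backreference is literal: `\1` must see the identical characters the first group matched.
Walking the string: at [0:13] match 'xxx9555542276', group 1 = 'x'; at [13:19] match 'mmmmm6', group 1 = 'm'.
One capturing group, so `findall` returns just the captured substring from each match — 2 in all.

['x', 'm']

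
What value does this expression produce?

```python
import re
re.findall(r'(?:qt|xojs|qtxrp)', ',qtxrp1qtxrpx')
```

['qt', 'qt']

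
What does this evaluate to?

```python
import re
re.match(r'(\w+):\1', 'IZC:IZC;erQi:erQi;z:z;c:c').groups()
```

The backreference `\1` re-matches whatever the first group consumed, character for character.
`match` is anchored at position 0; if the pattern doesn't fit there, it returns None.
The match spans [0:7] → 'IZC:IZC'.
Captured: group 1 = 'IZC'.

('IZC',)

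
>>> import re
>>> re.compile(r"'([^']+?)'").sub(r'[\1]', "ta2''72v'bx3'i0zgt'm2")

"ta2'[72v]bx3[i0zgt]m2"

Each match is replaced using the text its own group 1 captured.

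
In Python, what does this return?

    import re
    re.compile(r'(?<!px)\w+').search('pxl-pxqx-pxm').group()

'pxl'

Because the assertion is negative and zero-width, positions next to the forbidden text are skipped.
`re.search` tries every starting position until one works.
The match spans [0:3] → 'pxl'.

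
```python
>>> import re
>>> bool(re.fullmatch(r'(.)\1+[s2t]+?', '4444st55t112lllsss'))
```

False

`fullmatch` succeeds only if the pattern covers the string from start to end.
Here the pattern can't cover the whole string, so the call returns None, and `bool(None)` is False.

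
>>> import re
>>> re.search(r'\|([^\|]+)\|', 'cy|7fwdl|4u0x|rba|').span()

The match spans [2:9] → '|7fwdl|'.

(2, 9)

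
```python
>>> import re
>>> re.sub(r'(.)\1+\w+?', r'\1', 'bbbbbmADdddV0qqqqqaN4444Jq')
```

The backreference `\1` re-matches whatever the first group consumed, character for character.
Each match is replaced using the text its own group 1 captured.

'bADd0qN4q'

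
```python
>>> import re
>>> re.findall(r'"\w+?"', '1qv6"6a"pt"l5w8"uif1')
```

Scanning left to right: at [4:8] → '"6a"'; at [10:16] → '"l5w8"'.
Since nothing is captured, `findall` lists the 2 matched substrings directly.

['"6a"', '"l5w8"']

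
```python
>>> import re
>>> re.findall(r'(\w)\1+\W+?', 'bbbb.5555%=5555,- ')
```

`\1` has to match the exact text group 1 already captured.
Scanning left to right: at [0:5] match 'bbbb.', group 1 = 'b'; at [5:10] match '5555%', group 1 = '5'; at [11:16] match '5555,', group 1 = '5'.
With a single group, `findall` returns only what that group captured — 3 items.

['b', '5', '5']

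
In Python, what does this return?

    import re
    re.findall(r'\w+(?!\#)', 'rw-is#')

`(?!…)`/`(?<!…)` only lets a position through if the neighbouring text does NOT match; no characters are consumed.
Since nothing is captured, `findall` lists the 2 matched substrings directly.

['rw', 'i']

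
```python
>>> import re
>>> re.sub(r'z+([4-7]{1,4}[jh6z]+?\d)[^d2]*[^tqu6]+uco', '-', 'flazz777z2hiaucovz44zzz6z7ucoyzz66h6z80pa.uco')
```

'fla-'

This matches one or more of a literal 'z'; then 1 to 4 of a character in [4-7], then one or more of one of [jh6z] (lazy), then a digit (captured); then zero or more of any character except [d2], then one or more of any character except [tqu6]; then the literal 'uc', then the literal 'o'.
`sub` substitutes '-' at each match site.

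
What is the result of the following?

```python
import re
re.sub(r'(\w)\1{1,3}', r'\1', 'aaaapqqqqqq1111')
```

'apqq1'

`\1` is not a pattern — it's the concrete string captured by group 1, re-applied verbatim.
Each match is replaced using the text its own group 1 captured.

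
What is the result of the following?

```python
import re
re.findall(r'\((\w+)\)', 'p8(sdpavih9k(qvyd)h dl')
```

Walking the string: at [12:18] match '(qvyd)', group 1 = 'qvyd'.
With a single group, `findall` returns only what that group captured — 1 item.

['qvyd']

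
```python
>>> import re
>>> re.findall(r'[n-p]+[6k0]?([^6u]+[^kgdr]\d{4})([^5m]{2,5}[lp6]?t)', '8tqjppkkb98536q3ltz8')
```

[('kb98536', 'q3lt')]

Pattern: one or more of a character in [n-p], then optionally one of [6k0]; then one or more of any character except [6u], then any character except [kgdr], then exactly 4 of a digit (captured); then 2 to 5 of any character except [5m], then optionally one of [lp6], then a literal 't' (captured).
Walking the string: at [4:18] match 'ppkkb98536q3lt', groups = ('kb98536', 'q3lt').
Multiple groups make `findall` return tuples — one 2-tuple for the one match.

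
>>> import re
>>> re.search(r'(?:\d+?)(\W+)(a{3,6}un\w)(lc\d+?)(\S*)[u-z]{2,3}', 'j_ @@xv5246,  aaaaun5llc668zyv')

The pattern matches one or more of a digit (lazy) (non-capturing group); then one or more of a non-word character (captured); then 3 to 6 of a literal 'a', then the literal 'un', then a word character (captured); then the literal 'lc', then one or more of a digit (lazy) (captured); then zero or more of a non-whitespace character (captured); then 2 to 3 of a character in [u-z].
`re.search` scans for the first position where the pattern succeeds.
Here nothing in the string fits, so the call returns None.

None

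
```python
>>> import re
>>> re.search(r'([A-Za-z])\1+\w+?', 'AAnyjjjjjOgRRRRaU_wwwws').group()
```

'AAn'

A backreference is literal: `\1` must see the identical characters the first group matched.
Unlike `match`, `search` isn't anchored — it looks for the pattern anywhere in the string.
The match spans [0:3] → 'AAn'.
Captured: group 1 = 'A'.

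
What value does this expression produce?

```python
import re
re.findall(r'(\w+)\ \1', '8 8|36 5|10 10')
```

['8', '10']

The backreference `\1` re-matches whatever the first group consumed, character for character.
`findall` collects group 1 from each match (2 total).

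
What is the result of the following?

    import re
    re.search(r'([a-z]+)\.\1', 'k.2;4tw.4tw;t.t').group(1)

't'

The match spans [12:15] → 't.t'.
Captured: group 1 = 't'.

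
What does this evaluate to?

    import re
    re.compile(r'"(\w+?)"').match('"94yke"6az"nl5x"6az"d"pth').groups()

`re.match` only tries the pattern at the start of the string.
The match spans [0:7] → '"94yke"'.
Captured: group 1 = '94yke'.

('94yke',)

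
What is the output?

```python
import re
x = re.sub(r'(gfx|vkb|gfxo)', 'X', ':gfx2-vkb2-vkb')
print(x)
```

Every occurrence is swapped for 'X'.

:X2-X2-X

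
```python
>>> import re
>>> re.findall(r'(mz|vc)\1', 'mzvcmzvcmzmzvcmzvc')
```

`\1` is not a pattern — it's the concrete string captured by group 1, re-applied verbatim.
With a single group, `findall` returns only what that group captured — 1 item.

['mz']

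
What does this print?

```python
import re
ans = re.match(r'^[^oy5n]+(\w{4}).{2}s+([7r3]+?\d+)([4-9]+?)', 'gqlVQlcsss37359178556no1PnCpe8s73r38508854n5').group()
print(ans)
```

This matches anchored at the start of the string; then one or more of any character except [oy5n]; then exactly 4 of a word character (captured); then exactly 2 of any character, then one or more of a literal 's'; then one or more of one of [7r3] (lazy), then one or more of a digit (captured); then one or more of a character in [4-9] (lazy) (captured).
`re.match` only tries the pattern at the start of the string.
The match spans [0:21] → 'gqlVQlcsss37359178556'.
Captured: group 1 = 'VQlc', group 2 = '3735917855', group 3 = '6'.

gqlVQlcsss37359178556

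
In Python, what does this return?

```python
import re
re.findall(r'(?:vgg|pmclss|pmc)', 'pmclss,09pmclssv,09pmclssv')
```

['pmclss', 'pmclss', 'pmclss']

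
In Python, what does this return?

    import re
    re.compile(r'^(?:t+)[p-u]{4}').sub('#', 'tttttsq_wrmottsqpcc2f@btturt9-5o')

The pattern matches anchored at the start of the string; then one or more of a literal 't' (non-capturing group); then exactly 4 of a character in [p-u].
Matches: at [0:7] → 'tttttsq'.
`sub` substitutes '#' at each match site.

'#_wrmottsqpcc2f@btturt9-5o'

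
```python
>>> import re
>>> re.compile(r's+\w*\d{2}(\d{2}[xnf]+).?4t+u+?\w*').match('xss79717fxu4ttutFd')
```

With `match`, the pattern is implicitly anchored at the beginning.
Here position 0 doesn't satisfy it, so the call returns None.

None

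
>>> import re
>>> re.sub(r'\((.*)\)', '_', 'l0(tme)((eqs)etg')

'l0_etg'

Each match is replaced by '_'.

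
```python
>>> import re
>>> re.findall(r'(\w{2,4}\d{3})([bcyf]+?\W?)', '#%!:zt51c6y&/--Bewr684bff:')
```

[('Bewr684', 'b')]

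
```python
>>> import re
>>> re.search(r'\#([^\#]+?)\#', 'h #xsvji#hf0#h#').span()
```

`re.search` tries every starting position until one works.
The match spans [2:9] → '#xsvji#'.
Captured: group 1 = 'xsvji'.

(2, 9)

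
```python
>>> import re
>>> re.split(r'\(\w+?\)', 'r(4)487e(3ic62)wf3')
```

Matches to split on: at [1:4] → '(4)'; at [8:15] → '(3ic62)'.
Splitting on the pattern gives 3 pieces.

['r', '487e', 'wf3']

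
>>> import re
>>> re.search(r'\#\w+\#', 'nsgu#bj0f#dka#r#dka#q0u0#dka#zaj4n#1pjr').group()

'#bj0f#'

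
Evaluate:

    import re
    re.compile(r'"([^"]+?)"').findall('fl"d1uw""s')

Matches: at [2:8] match '"d1uw"', group 1 = 'd1uw'.
Because there's exactly one group, `findall` drops the full match and keeps group 1 from the one hit.

['d1uw']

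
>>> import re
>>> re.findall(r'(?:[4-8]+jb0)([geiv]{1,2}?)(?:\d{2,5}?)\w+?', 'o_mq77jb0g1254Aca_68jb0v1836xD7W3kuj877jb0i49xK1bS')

['g', 'v', 'i']

Lazy quantifiers expand one character at a time until the remainder of the pattern can match.
With a single group, `findall` returns only what that group captured — 3 items.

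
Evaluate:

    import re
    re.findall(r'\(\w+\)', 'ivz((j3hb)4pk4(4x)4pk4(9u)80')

Since nothing is captured, `findall` lists the 3 matched substrings directly.

['(j3hb)', '(4x)', '(9u)']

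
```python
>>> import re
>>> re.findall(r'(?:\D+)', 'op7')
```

['op']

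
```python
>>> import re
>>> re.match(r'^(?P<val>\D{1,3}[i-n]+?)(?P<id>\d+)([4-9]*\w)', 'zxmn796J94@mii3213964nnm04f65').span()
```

(0, 8)

Pattern: anchored at the start of the string; then 1 to 3 of a non-digit, then one or more of a character in [i-n] (lazy) (captured as 'val'); then one or more of a digit (captured as 'id'); then zero or more of a character in [4-9], then a word character (captured).
With `match`, the pattern is implicitly anchored at the beginning.
The match spans [0:8] → 'zxmn796J'.
Captured: group 1 = 'zxmn', group 2 = '796', group 3 = 'J'.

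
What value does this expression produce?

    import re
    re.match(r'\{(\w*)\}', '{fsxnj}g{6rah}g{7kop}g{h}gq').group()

`match` is anchored at position 0; if the pattern doesn't fit there, it returns None.
The match spans [0:7] → '{fsxnj}'.
Captured: group 1 = 'fsxnj'.

'{fsxnj}'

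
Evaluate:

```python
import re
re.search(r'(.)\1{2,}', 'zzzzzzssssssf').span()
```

(0, 6)

After group 1 captures some text, `\1` only succeeds where that same text appears again.
`re.search` tries every starting position until one works.
The match spans [0:6] → 'zzzzzz'.
Captured: group 1 = 'z'.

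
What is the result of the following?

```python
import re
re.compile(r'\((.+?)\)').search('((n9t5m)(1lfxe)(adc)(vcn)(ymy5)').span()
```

A `+?`/`*?`/`{m,n}?` starts at its minimum and grows only as far as needed for what follows to match.
The match spans [0:8] → '((n9t5m)'.

(0, 8)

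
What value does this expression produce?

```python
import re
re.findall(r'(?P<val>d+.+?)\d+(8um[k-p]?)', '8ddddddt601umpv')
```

[]

The pattern matches one or more of a literal 'd', then one or more of any character (lazy) (captured as 'val'); then one or more of a digit; then the literal '8um', then optionally a character in [k-p] (captured).
`findall` packs the 2 group values into a tuple for every match.
Nothing in the string satisfies the pattern, so the list is empty.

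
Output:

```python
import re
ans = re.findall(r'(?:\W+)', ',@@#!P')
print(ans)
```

[',@@#!']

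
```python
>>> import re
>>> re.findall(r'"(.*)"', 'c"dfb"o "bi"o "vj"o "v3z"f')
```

Matches: at [1:25] match '"dfb"o "bi"o "vj"o "v3z"', group 1 = 'dfb"o "bi"o "vj"o "v3z'.
With a single group, `findall` returns only what that group captured — 1 item.

['dfb"o "bi"o "vj"o "v3z']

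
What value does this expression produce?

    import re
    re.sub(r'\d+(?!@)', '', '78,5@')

',5@'

Because the assertion is negative and zero-width, positions next to the forbidden text are skipped.
Matches: at [0:2] → '78'.
Each match is replaced by ''.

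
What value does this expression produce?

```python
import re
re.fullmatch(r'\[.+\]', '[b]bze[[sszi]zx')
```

None

`re.fullmatch` requires the pattern to consume the entire string.
Here the string isn't matched end-to-end, so the call returns None.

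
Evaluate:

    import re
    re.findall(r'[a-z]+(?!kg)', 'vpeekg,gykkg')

['vpeekg', 'gykkg']

Because the assertion is negative and zero-width, positions next to the forbidden text are skipped.
Walking the string: at [0:6] → 'vpeekg'; at [7:12] → 'gykkg'.
With no groups in the pattern, `findall` gives back each whole match — 2 here.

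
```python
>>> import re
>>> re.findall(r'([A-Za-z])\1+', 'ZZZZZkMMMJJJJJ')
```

['Z', 'M', 'J']

The backreference `\1` re-matches whatever the first group consumed, character for character.
Scanning left to right: at [0:5] match 'ZZZZZ', group 1 = 'Z'; at [6:9] match 'MMM', group 1 = 'M'; at [9:14] match 'JJJJJ', group 1 = 'J'.
`findall` collects group 1 from each match (3 total).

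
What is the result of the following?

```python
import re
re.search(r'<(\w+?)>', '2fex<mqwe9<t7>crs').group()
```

The match spans [10:14] → '<t7>'.

'<t7>'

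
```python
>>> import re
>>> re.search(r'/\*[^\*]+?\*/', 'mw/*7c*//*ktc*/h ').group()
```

The match spans [2:8] → '/*7c*/'.

'/*7c*/'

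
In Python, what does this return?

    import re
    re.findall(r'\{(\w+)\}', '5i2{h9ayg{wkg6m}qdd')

Matches: at [9:16] match '{wkg6m}', group 1 = 'wkg6m'.
With a single group, `findall` returns only what that group captured — 1 item.

['wkg6m']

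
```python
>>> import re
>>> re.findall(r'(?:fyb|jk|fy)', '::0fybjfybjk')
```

Alternation isn't longest-match — the leftmost alternative that fits at this position is chosen.
Scanning left to right: at [3:6] → 'fyb'; at [7:10] → 'fyb'; at [10:12] → 'jk'.
`findall` yields the raw match text (3 of them) because the pattern has no groups.

['fyb', 'fyb', 'jk']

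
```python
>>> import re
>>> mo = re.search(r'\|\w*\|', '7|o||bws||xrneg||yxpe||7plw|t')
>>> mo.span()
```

Unlike `match`, `search` isn't anchored — it looks for the pattern anywhere in the string.
The match spans [1:4] → '|o|'.

(1, 4)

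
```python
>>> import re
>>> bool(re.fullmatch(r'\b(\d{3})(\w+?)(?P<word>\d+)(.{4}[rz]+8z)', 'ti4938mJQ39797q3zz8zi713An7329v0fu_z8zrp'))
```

False

This matches a word boundary (`\b`, zero-width); then exactly 3 of a digit (captured); then one or more of a word character (lazy) (captured); then one or more of a digit (captured as 'word'); then exactly 4 of any character, then one or more of one of [rz], then the literal '8z' (captured).
For `fullmatch`, every character of the input must be accounted for by the pattern.
Here there's no way to consume every character, so the call returns None, and `bool(None)` is False.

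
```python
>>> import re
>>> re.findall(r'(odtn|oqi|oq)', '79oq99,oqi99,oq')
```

['oq', 'oqi', 'oq']

Alternation isn't longest-match — the leftmost alternative that fits at this position is chosen.
Scanning left to right: at [2:4] match 'oq', group 1 = 'oq'; at [7:10] match 'oqi', group 1 = 'oqi'; at [13:15] match 'oq', group 1 = 'oq'.
`findall` collects group 1 from each match (3 total).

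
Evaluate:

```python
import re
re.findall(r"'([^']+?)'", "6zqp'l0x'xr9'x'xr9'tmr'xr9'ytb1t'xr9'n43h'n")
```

['l0x', 'x', 'tmr', 'ytb1t', 'n43h']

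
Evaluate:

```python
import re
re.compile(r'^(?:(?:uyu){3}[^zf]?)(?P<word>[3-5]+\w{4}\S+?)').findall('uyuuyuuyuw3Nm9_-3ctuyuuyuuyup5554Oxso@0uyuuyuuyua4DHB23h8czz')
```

['3Nm9_-']

Pattern: anchored at the start of the string; then the literal 'uyu' repeated 3 times, then optionally any character except [zf] (non-capturing group); then one or more of a character in [3-5], then exactly 4 of a word character, then one or more of a non-whitespace character (lazy) (captured as 'word').
A non-greedy quantifier consumes as few characters as it can — just enough that the remainder of the pattern still matches from where it stops; whatever follows it matches normally.
Scanning left to right: at [0:16] match 'uyuuyuuyuw3Nm9_-', group 1 = '3Nm9_-'.
With a single group, `findall` returns only what that group captured — 1 item.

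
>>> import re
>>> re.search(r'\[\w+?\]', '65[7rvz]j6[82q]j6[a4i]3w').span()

`re.search` scans for the first position where the pattern succeeds.
The match spans [2:8] → '[7rvz]'.

(2, 8)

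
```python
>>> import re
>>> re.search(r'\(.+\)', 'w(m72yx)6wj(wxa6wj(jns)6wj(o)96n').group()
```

'(m72yx)6wj(wxa6wj(jns)6wj(o)'

`re.search` tries every starting position until one works.
The match spans [1:29] → '(m72yx)6wj(wxa6wj(jns)6wj(o)'.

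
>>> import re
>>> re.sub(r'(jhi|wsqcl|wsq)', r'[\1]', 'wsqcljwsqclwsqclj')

'[wsqcl]j[wsqcl][wsqcl]j'

The regex engine tests alternatives in the order written; an earlier branch that matches wins even if a later one would match more.
Matches: at [0:5] → 'wsqcl'; at [6:11] → 'wsqcl'; at [11:16] → 'wsqcl'.
Each match is replaced using the text its own group 1 captured.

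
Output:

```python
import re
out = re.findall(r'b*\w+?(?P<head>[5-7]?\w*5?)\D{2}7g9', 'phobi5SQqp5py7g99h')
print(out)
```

['hobi5SQqp5']

This matches zero or more of the literal 'b', then one or more of a word character (lazy); then optionally a character in [5-7], then zero or more of a word character, then optionally a literal '5' (captured as 'head'); then exactly 2 of a non-digit, then the literal '7g9'.
Lazy quantifiers expand one character at a time until the remainder of the pattern can match.
Matches: at [0:16] match 'phobi5SQqp5py7g9', group 1 = 'hobi5SQqp5'.
`findall` collects group 1 from the one match (1 total).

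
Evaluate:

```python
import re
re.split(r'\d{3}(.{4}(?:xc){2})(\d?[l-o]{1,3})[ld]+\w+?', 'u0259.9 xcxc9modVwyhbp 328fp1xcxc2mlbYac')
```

The pattern matches exactly 3 of a digit; then exactly 4 of any character, then the literal 'xc' repeated 2 times (captured); then optionally a digit, then 1 to 3 of a character in [l-o] (captured); then one or more of one of [ld], then one or more of a word character (lazy).
With the lazy modifier that quantifier settles for the fewest repetitions that let the rest of the pattern succeed (the atoms after it are unaffected and can still be greedy).
Matches to split on: at [1:17] → '0259.9 xcxc9modV'.
With a capturing group present, the delimiter's captured portion is kept in the result list.

['u', '9.9 xcxc', '9mo', 'wyhbp 328fp1xcxc2mlbYac']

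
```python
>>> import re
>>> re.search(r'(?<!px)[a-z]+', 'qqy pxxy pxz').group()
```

'qqy'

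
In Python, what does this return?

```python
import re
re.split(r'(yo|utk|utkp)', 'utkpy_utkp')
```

['', 'utk', 'py_', 'utk', 'p']

`|` is ordered: at each position the engine commits to the first alternative that works.
With a capturing group present, the delimiter's captured portion is kept in the result list.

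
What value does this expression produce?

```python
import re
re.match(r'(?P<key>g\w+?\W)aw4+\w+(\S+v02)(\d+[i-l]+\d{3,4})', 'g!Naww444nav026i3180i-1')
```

The pattern matches a literal 'g', then one or more of a word character (lazy), then a non-word character (captured as 'key'); then the literal 'aw', then one or more of a literal '4'; then one or more of a word character; then one or more of a non-whitespace character, then the literal 'v02' (captured); then one or more of a digit, then one or more of a character in [i-l], then 3 to 4 of a digit (captured).
`re.match` only tries the pattern at the start of the string.
Here position 0 doesn't satisfy it, so the call returns None.

None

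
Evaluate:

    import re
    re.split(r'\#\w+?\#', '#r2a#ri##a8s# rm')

['', 'ri#', ' rm']

Matches to split on: at [0:5] → '#r2a#'; at [8:13] → '#a8s#'.
Each match becomes a cut point; 3 segments remain.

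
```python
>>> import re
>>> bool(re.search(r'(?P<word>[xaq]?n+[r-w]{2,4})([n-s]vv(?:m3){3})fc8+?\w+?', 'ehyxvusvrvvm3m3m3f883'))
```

False

Pattern: optionally one of [xaq], then one or more of the literal 'n', then 2 to 4 of a character in [r-w] (captured as 'word'); then a character in [n-s], then the literal 'vv', then the literal 'm3' repeated 3 times (captured); then the literal 'fc', then one or more of a literal '8' (lazy), then one or more of a word character (lazy).
Here no position works, so the call returns None, and `bool(None)` is False.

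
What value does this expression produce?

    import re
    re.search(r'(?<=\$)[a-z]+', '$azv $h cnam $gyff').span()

(1, 4)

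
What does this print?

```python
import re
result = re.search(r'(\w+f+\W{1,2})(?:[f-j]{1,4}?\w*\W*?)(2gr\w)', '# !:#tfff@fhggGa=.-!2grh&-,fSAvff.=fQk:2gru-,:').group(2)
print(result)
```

2grh

The match spans [5:24] → 'tfff@fhggGa=.-!2grh'.
Captured: group 1 = 'tfff@', group 2 = '2grh'.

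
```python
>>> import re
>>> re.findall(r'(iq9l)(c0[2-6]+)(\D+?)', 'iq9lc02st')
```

Because the quantifier is non-greedy, it stops expanding at the earliest point where the rest of the pattern can succeed.
Multiple groups make `findall` return tuples — one 3-tuple for the one match.

[('iq9l', 'c02', 's')]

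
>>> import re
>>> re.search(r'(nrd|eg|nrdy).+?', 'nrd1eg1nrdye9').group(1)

'nrd'

The match spans [0:4] → 'nrd1'.
Captured: group 1 = 'nrd'.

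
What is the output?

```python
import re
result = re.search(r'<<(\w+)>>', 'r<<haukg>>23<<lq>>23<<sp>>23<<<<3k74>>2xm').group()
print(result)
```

<<haukg>>

`search` walks the string left to right and returns the first match it finds.
The match spans [1:10] → '<<haukg>>'.
Captured: group 1 = 'haukg'.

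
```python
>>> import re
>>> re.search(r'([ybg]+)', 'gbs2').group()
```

'gb'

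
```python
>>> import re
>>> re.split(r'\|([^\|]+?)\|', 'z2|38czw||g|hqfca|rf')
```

`re.split` interleaves the captured-group text with the surrounding fragments.

['z2', '38czw', '', 'g', 'hqfca|rf']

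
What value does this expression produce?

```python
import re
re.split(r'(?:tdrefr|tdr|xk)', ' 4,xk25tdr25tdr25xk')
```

[' 4,', '25', '25', '25', '']

Splitting on the pattern gives 5 pieces.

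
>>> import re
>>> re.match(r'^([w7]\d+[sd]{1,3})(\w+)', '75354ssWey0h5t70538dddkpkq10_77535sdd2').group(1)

'75354ss'

The match spans [0:38] → '75354ssWey0h5t70538dddkpkq10_77535sdd2'.
Captured: group 1 = '75354ss', group 2 = 'Wey0h5t70538dddkpkq10_77535sdd2'.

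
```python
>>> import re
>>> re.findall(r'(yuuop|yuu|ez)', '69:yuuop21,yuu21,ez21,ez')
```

['yuuop', 'yuu', 'ez', 'ez']

The regex engine tests alternatives in the order written; an earlier branch that matches wins even if a later one would match more.
Walking the string: at [3:8] match 'yuuop', group 1 = 'yuuop'; at [11:14] match 'yuu', group 1 = 'yuu'; at [17:19] match 'ez', group 1 = 'ez'; at [22:24] match 'ez', group 1 = 'ez'.
`findall` collects group 1 from each match (4 total).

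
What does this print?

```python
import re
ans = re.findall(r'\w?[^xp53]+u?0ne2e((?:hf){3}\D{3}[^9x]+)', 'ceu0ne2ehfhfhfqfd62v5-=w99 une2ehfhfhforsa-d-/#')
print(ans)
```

Pattern: optionally a word character, then one or more of any character except [xp53]; then optionally the literal 'u', then the literal '0n', then the literal 'e2e'; then the literal 'hf' repeated 3 times, then exactly 3 of a non-digit, then one or more of any character except [9x] (captured).
`findall` collects group 1 from the one match (1 total).

['hfhfhfqfd62v5-=w']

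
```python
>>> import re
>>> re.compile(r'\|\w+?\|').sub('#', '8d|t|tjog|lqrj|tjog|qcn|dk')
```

'8d#tjog#tjog#dk'

Matches: at [2:5] → '|t|'; at [9:15] → '|lqrj|'; at [19:24] → '|qcn|'.
`sub` substitutes '#' at each match site.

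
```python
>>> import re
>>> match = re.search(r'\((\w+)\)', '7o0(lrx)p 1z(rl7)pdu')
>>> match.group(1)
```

'lrx'

`re.search` scans for the first position where the pattern succeeds.
The match spans [3:8] → '(lrx)'.
Captured: group 1 = 'lrx'.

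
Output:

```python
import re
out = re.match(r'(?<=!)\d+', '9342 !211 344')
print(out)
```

None

The positive lookaround only admits positions where the adjacent text matches; those characters stay outside the span.
With `match`, the pattern is implicitly anchored at the beginning.
Here the pattern fails at index 0, so the call returns None.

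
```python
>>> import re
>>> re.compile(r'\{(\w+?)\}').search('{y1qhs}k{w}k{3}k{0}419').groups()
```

('y1qhs',)

`search` walks the string left to right and returns the first match it finds.
The match spans [0:7] → '{y1qhs}'.
Captured: group 1 = 'y1qhs'.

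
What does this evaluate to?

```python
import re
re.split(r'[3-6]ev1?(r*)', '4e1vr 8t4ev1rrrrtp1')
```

['4e1vr 8t', 'rrrr', 'tp1']

This matches a character in [3-6], then the literal 'ev', then optionally the literal '1'; then zero or more of a literal 'r' (captured).
Matches to split on: at [8:16] → '4ev1rrrr'.
The group in the pattern means `split` returns the separators' captures alongside the pieces.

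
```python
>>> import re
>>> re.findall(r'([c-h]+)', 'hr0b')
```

This matches one or more of a character in [c-h] (captured).
Walking the string: at [0:1] match 'h', group 1 = 'h'.
One capturing group, so `findall` returns just the captured substring from the one match — 1 in all.

['h']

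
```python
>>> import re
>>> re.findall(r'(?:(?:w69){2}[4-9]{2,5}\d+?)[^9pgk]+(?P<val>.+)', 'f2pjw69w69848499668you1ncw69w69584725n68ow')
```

['9w69584725n68ow']

One capturing group, so `findall` returns just the captured substring from the one match — 1 in all.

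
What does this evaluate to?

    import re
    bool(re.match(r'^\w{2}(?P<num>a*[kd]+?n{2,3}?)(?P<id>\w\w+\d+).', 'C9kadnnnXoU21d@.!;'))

False

The pattern matches anchored at the start of the string; then exactly 2 of a word character; then zero or more of a literal 'a', then one or more of one of [kd] (lazy), then 2 to 3 of a literal 'n' (lazy) (captured as 'num'); then a word character, then one or more of a word character, then one or more of a digit (captured as 'id'); then any character.
`match` is anchored at position 0; if the pattern doesn't fit there, it returns None.
Here the string doesn't start with a match, so the call returns None, and `bool(None)` is False.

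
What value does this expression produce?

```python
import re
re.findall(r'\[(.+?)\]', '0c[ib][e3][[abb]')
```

['ib', 'e3', '[abb']

`findall` collects group 1 from each match (3 total).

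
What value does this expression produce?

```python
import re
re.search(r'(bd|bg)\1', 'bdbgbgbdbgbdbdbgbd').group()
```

`\1` is not a pattern — it's the concrete string captured by group 1, re-applied verbatim.
Unlike `match`, `search` isn't anchored — it looks for the pattern anywhere in the string.
The match spans [2:6] → 'bgbg'.
Captured: group 1 = 'bg'.

'bgbg'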